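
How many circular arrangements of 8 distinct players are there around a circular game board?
Circular: fix one position, arrange the rest. (8-1)! = 5040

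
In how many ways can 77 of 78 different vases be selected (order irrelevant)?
C(78,77) = 78!/(77!×1!) = 78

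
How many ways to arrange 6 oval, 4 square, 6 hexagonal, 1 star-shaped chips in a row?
17! / (6! × 4! × 6! × 1!) = 28588560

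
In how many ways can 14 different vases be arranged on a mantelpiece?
14! = 87178291200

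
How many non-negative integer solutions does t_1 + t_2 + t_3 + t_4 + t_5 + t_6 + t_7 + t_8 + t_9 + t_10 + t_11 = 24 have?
C(24+11-1, 11-1) = C(34, 10) = 131128140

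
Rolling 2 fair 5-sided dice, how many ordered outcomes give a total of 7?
Coefficient of x^7 in (x + x² + ... + x^5)^2. By inclusion-exclusion on dice exceeding 5: Σ_j (-1)^j C(2,j)·C(7-1-5j, 1) = C(2,0)·C(6,1) - C(2,1)·C(1,1) = 1·6 - 2·1 = 4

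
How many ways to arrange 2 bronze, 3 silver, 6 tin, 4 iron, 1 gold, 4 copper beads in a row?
20! / (2! × 3! × 6! × 4! × 1! × 4!) = 488864376000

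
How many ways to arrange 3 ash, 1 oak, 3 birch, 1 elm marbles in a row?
8! / (3! × 1! × 3! × 1!) = 1120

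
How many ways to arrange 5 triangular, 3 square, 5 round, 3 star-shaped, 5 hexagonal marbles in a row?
21! / (5! × 3! × 5! × 3! × 5!) = 821292151680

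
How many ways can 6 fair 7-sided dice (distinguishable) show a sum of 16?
Coefficient of x^16 in (x + x² + ... + x^7)^6. By inclusion-exclusion on dice exceeding 7: Σ_j (-1)^j C(6,j)·C(16-1-7j, 5) = C(6,0)·C(15,5) - C(6,1)·C(8,5) = 1·3003 - 6·56 = 2667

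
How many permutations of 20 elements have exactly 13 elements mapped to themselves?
Choose the 13 fixed points C(20,13) = 77520, derange the rest: !7 = Σ_{j=0}^{7} (-1)^j·7!/j! = 5040 - 5040 + 2520 - 840 + 210 - 42 + 7 - 1 = 1854. Product = 77520 × 1854 = 143722080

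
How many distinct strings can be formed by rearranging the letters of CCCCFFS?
7! / (1! × 2! × 4!) = 105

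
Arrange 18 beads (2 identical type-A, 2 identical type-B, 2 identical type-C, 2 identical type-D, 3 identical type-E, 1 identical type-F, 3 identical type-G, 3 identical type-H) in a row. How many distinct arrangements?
18! / (2! × 2! × 2! × 2! × 3! × 1! × 3! × 3!) = 1852538688000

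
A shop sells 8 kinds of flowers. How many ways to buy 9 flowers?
C(9+8-1, 8-1) = C(16, 7) = 11440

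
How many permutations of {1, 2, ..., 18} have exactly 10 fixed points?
Choose the 10 fixed points C(18,10) = 43758, derange the rest: !8 = Σ_{j=0}^{8} (-1)^j·8!/j! = 40320 - 40320 + 20160 - 6720 + 1680 - 336 + 56 - 8 + 1 = 14833. Product = 43758 × 14833 = 649062414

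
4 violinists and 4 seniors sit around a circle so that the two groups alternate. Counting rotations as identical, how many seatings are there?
Fix one of the violinists: (4-1)! ways for the remaining violinists, × 4! ways for the seniors = 6 × 24 = 144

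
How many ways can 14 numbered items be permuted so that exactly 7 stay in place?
Choose the 7 fixed points C(14,7) = 3432, derange the rest: !7 = Σ_{j=0}^{7} (-1)^j·7!/j! = 5040 - 5040 + 2520 - 840 + 210 - 42 + 7 - 1 = 1854. Product = 3432 × 1854 = 6362928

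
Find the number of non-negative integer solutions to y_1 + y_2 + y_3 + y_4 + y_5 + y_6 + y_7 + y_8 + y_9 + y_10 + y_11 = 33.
C(33+11-1, 11-1) = C(43, 10) = 1917334783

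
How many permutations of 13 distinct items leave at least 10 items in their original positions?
Exactly j fixed points: C(13,j)·!(13-j); sum over j ≥ 10 (derangement numbers via !m = (m-1)·(!(m-1) + !(m-2)): !0..!3 = 1, 0, 1, 2). Σ_{j=10}^{13} C(13,j)·!(13-j) = C(13,10)·!3 + C(13,11)·!2 + C(13,12)·!1 + C(13,13)·!0 = 286·2 + 78·1 + 13·0 + 1·1 = 651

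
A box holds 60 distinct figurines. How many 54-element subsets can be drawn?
C(60,54) = 60!/(54!×6!) = 50063860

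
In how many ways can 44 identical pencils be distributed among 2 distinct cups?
C(44+2-1, 2-1) = C(45, 1) = 45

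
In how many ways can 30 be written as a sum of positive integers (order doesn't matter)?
Pentagonal recurrence p(n) = p(n-1) + p(n-2) - p(n-5) - p(n-7) + p(n-12) + p(n-15) - ... gives p(0..29) = 1, 1, 2, 3, 5, 7, 11, 15, 22, 30, 42, 56, 77, 101, 135, 176, 231, 297, 385, 490, 627, 792, 1002, 1255, 1575, 1958, 2436, 3010, 3718, 4565. p(30) = p(29) + p(28) - p(25) - p(23) + p(18) + p(15) - p(8) - p(4) = 4565 + 3718 - 1958 - 1255 + 385 + 176 - 22 - 5 = 5604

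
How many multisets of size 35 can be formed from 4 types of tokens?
C(35+4-1, 4-1) = C(38, 3) = 8436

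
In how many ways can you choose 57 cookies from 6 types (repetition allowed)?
C(57+6-1, 6-1) = C(62, 5) = 6471002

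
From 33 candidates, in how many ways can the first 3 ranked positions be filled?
P(33,3) = 33!/(33-3)! = 32736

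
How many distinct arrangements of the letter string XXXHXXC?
7! / (1! × 5! × 1!) = 42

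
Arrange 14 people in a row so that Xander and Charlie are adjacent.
Treat as block: (14-1)! × 2! = 6227020800 × 2 = 12454041600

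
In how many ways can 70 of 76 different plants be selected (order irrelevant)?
C(76,70) = 76!/(70!×6!) = 218618940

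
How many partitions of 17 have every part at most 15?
Let r_j(i) = number of partitions of i into parts ≤ j, for i = 0..17. r_1(i) = 1 for all i; r_j(i) = r_{j-1}(i) + r_j(i-j). Rows j = 2..15: ≤2: 1 1 2 2 3 3 4 4 5 5 6 6 7 7 8 8 9 9; ≤3: 1 1 2 3 4 5 7 8 10 12 14 16 19 21 24 27 30 33; ≤4: 1 1 2 3 5 6 9 11 15 18 23 27 34 39 47 54 64 72; ≤5: 1 1 2 3 5 7 10 13 18 23 30 37 47 57 70 84 101 119; ≤6: 1 1 2 3 5 7 11 14 20 26 35 44 58 71 90 110 136 163; ≤7: 1 1 2 3 5 7 11 15 21 28 38 49 65 82 105 131 164 201; ≤8: 1 1 2 3 5 7 11 15 22 29 40 52 70 89 116 146 186 230; ≤9: 1 1 2 3 5 7 11 15 22 30 41 54 73 94 123 157 201 252; ≤10: 1 1 2 3 5 7 11 15 22 30 42 55 75 97 128 164 212 267; ≤11: 1 1 2 3 5 7 11 15 22 30 42 56 76 99 131 169 219 278; ≤12: 1 1 2 3 5 7 11 15 22 30 42 56 77 100 133 172 224 285; ≤13: 1 1 2 3 5 7 11 15 22 30 42 56 77 101 134 174 227 290; ≤14: 1 1 2 3 5 7 11 15 22 30 42 56 77 101 135 175 229 293; ≤15: 1 1 2 3 5 7 11 15 22 30 42 56 77 101 135 176 230 295. r_15(17) = 295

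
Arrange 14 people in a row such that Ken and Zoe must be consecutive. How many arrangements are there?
Treat the 2 as one block: (14-2+1)! × 2! = 6227020800 × 2 = 12454041600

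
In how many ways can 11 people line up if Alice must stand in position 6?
Fix one position: (11-1)! = 3628800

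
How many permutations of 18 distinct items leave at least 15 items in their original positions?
Exactly j fixed points: C(18,j)·!(18-j); sum over j ≥ 15 (derangement numbers via !m = (m-1)·(!(m-1) + !(m-2)): !0..!3 = 1, 0, 1, 2). Σ_{j=15}^{18} C(18,j)·!(18-j) = C(18,15)·!3 + C(18,16)·!2 + C(18,17)·!1 + C(18,18)·!0 = 816·2 + 153·1 + 18·0 + 1·1 = 1786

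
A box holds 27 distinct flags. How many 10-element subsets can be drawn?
C(27,10) = 27!/(10!×17!) = 8436285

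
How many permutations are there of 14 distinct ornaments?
14! = 87178291200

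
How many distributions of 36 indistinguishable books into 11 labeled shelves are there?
C(36+11-1, 11-1) = C(46, 10) = 4076350421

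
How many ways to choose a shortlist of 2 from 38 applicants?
C(38,2) = 38!/(2!×36!) = 703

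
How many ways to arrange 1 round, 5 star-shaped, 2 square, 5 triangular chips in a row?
13! / (1! × 5! × 2! × 5!) = 216216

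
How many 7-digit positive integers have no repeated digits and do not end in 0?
Last digit: 9 nonzero choices. First digit: 8 (nonzero, ≠last). Middle 5: P(8,5) = 6720. Total = 483840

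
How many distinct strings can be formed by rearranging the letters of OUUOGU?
6! / (2! × 3! × 1!) = 60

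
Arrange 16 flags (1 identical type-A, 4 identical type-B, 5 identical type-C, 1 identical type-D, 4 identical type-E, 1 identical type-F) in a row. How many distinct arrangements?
16! / (1! × 4! × 5! × 1! × 4! × 1!) = 302702400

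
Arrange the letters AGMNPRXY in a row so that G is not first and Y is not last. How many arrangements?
By inclusion-exclusion: 8! - 2×(8-1)! + (8-2)! = 40320 - 10080 + 720 = 30960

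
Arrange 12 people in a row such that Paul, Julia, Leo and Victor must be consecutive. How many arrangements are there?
Treat the 4 as one block: (12-4+1)! × 4! = 362880 × 24 = 8709120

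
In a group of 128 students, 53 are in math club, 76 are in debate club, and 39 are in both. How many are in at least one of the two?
|A∪B| = |A| + |B| - |A∩B| = 53 + 76 - 39 = 90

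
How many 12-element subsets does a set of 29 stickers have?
C(29,12) = 29!/(12!×17!) = 51895935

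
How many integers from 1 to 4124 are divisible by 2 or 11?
⌊4124/2⌋ + ⌊4124/11⌋ - ⌊4124/22⌋ = 2062 + 374 - 187 = 2249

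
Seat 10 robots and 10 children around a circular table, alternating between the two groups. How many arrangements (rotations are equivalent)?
Fix one of the robots: (10-1)! ways for the remaining robots, × 10! ways for the children = 362880 × 3628800 = 1316818944000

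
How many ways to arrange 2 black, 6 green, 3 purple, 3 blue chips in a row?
14! / (2! × 6! × 3! × 3!) = 1681680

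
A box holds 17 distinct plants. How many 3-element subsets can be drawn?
C(17,3) = 17!/(3!×14!) = 680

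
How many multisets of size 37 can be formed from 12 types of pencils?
C(37+12-1, 12-1) = C(48, 11) = 22595200368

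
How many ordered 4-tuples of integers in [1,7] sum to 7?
Coefficient of x^7 in (x + x² + ... + x^7)^4. By inclusion-exclusion on dice exceeding 7: Σ_j (-1)^j C(4,j)·C(7-1-7j, 3) = C(4,0)·C(6,3) = 1·20 = 20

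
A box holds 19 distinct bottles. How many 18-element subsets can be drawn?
C(19,18) = 19!/(18!×1!) = 19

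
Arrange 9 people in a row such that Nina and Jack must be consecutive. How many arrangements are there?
Treat the 2 as one block: (9-2+1)! × 2! = 40320 × 2 = 80640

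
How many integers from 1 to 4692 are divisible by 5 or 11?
⌊4692/5⌋ + ⌊4692/11⌋ - ⌊4692/55⌋ = 938 + 426 - 85 = 1279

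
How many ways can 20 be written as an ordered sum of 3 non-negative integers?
C(20+3-1, 3-1) = C(22, 2) = 231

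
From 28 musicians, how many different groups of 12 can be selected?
C(28,12) = 28!/(12!×16!) = 30421755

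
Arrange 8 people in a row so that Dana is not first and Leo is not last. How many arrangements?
By inclusion-exclusion: 8! - 2×(8-1)! + (8-2)! = 40320 - 10080 + 720 = 30960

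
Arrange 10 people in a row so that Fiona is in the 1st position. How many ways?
Fix one position: (10-1)! = 362880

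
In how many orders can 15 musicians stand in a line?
15! = 1307674368000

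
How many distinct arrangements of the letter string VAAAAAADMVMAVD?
14! / (3! × 2! × 7! × 2!) = 720720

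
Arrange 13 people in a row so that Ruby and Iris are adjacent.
Treat as block: (13-1)! × 2! = 479001600 × 2 = 958003200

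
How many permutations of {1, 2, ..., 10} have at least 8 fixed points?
Exactly j fixed points: C(10,j)·!(10-j); sum over j ≥ 8 (derangement numbers via !m = (m-1)·(!(m-1) + !(m-2)): !0..!2 = 1, 0, 1). Σ_{j=8}^{10} C(10,j)·!(10-j) = C(10,8)·!2 + C(10,9)·!1 + C(10,10)·!0 = 45·1 + 10·0 + 1·1 = 46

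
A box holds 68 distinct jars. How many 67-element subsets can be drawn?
C(68,67) = 68!/(67!×1!) = 68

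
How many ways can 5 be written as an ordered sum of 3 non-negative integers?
C(5+3-1, 3-1) = C(7, 2) = 21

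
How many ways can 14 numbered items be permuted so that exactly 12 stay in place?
Choose the 12 fixed points C(14,12) = 91, derange the rest: !2 = Σ_{j=0}^{2} (-1)^j·2!/j! = 2 - 2 + 1 = 1. Product = 91 × 1 = 91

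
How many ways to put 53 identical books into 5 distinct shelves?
C(53+5-1, 5-1) = C(57, 4) = 395010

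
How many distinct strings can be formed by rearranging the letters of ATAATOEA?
8! / (2! × 1! × 1! × 4!) = 840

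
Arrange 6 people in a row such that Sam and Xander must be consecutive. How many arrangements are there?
Treat the 2 as one block: (6-2+1)! × 2! = 120 × 2 = 240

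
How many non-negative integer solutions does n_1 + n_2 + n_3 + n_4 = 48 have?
C(48+4-1, 4-1) = C(51, 3) = 20825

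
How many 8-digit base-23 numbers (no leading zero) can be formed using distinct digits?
First digit: 22 choices (nonzero). Then descending: 22 × 22 × 21 × 20 × 19 × 18 × 17 × 16 = 18909918720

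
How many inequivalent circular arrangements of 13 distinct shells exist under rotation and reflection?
(13-1)!/2 = 479001600/2 = 239500800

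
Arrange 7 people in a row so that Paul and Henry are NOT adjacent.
Total - adjacent = 7! - (7-1)!×2 = 5040 - 1440 = 3600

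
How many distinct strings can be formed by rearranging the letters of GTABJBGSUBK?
11! / (1! × 3! × 1! × 1! × 1! × 1! × 2! × 1!) = 3326400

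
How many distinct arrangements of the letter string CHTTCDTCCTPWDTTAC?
17! / (1! × 6! × 1! × 5! × 1! × 1! × 2!) = 2058376320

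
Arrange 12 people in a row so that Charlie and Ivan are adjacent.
Treat as block: (12-1)! × 2! = 39916800 × 2 = 79833600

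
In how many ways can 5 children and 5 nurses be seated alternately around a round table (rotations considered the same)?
Fix one of the children: (5-1)! ways for the remaining children, × 5! ways for the nurses = 24 × 120 = 2880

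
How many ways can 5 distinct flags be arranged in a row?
5! = 120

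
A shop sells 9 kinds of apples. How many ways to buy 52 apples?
C(52+9-1, 9-1) = C(60, 8) = 2558620845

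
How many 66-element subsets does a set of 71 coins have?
C(71,66) = 71!/(66!×5!) = 13019909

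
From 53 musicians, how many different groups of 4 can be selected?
C(53,4) = 53!/(4!×49!) = 292825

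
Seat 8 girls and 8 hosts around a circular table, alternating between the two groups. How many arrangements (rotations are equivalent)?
Fix one of the girls: (8-1)! ways for the remaining girls, × 8! ways for the hosts = 5040 × 40320 = 203212800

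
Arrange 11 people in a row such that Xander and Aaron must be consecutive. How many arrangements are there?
Treat the 2 as one block: (11-2+1)! × 2! = 3628800 × 2 = 7257600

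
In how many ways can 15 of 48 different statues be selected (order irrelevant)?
C(48,15) = 48!/(15!×33!) = 1093260079344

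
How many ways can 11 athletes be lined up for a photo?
11! = 39916800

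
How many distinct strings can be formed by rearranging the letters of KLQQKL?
6! / (2! × 2! × 2!) = 90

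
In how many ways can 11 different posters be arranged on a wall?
11! = 39916800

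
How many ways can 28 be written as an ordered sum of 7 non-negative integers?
C(28+7-1, 7-1) = C(34, 6) = 1344904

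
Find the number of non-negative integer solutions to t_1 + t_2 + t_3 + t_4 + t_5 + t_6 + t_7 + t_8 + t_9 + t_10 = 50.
C(50+10-1, 10-1) = C(59, 9) = 12565671261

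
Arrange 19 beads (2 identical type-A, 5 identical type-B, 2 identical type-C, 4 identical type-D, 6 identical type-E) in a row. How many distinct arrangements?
19! / (2! × 5! × 2! × 4! × 6!) = 14665931280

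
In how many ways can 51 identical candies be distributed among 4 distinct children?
C(51+4-1, 4-1) = C(54, 3) = 24804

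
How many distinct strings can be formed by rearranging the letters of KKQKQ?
5! / (3! × 2!) = 10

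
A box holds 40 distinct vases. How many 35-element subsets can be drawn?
C(40,35) = 40!/(35!×5!) = 658008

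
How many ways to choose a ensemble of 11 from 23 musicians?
C(23,11) = 23!/(11!×12!) = 1352078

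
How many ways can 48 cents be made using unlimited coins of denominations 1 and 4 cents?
Coefficient of x^48 in 1/(1-x^1) · 1/(1-x^4). Use j coins of 4 for j = 0..⌊48/4⌋ = 12, the rest in 1s: 12 + 1 = 13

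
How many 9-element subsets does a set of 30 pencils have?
C(30,9) = 30!/(9!×21!) = 14307150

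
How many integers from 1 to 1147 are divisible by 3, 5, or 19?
⌊1147/3⌋+⌊1147/5⌋+⌊1147/19⌋ - ⌊1147/15⌋-⌊1147/57⌋-⌊1147/95⌋ + ⌊1147/285⌋ = 382+229+60 - 76-20-12 + 4 = 567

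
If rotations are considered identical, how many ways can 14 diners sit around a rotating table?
Circular: fix one position, arrange the rest. (14-1)! = 6227020800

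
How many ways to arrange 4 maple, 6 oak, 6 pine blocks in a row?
16! / (4! × 6! × 6!) = 1681680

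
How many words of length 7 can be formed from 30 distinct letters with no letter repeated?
P(30,7) = 30!/(30-7)! = 10260432000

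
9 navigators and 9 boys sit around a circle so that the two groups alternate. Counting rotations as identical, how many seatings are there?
Fix one of the navigators: (9-1)! ways for the remaining navigators, × 9! ways for the boys = 40320 × 362880 = 14631321600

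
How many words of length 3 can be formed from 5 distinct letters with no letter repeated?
P(5,3) = 5!/(5-3)! = 60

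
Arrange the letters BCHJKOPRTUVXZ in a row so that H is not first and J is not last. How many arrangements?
By inclusion-exclusion: 13! - 2×(13-1)! + (13-2)! = 6227020800 - 958003200 + 39916800 = 5308934400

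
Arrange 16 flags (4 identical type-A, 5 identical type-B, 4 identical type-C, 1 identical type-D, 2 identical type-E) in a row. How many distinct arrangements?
16! / (4! × 5! × 4! × 1! × 2!) = 151351200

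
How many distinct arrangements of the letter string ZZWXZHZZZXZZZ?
13! / (2! × 1! × 9! × 1!) = 8580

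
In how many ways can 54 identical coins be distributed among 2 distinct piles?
C(54+2-1, 2-1) = C(55, 1) = 55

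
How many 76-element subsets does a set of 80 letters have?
C(80,76) = 80!/(76!×4!) = 1581580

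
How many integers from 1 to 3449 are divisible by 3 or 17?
⌊3449/3⌋ + ⌊3449/17⌋ - ⌊3449/51⌋ = 1149 + 202 - 67 = 1284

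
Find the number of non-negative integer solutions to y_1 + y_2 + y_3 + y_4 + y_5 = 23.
C(23+5-1, 5-1) = C(27, 4) = 17550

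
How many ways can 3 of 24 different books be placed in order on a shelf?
P(24,3) = 24!/(24-3)! = 12144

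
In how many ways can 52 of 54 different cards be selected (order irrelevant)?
C(54,52) = 54!/(52!×2!) = 1431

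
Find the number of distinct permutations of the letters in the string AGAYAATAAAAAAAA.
15! / (12! × 1! × 1! × 1!) = 2730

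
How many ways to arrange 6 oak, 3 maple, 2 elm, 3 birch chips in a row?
14! / (6! × 3! × 2! × 3!) = 1681680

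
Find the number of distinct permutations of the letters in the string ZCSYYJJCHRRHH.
13! / (2! × 2! × 3! × 2! × 1! × 1! × 2!) = 64864800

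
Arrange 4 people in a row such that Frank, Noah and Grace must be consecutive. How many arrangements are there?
Treat the 3 as one block: (4-3+1)! × 3! = 2 × 6 = 12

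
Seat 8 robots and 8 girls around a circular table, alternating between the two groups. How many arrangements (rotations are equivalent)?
Fix one of the robots: (8-1)! ways for the remaining robots, × 8! ways for the girls = 5040 × 40320 = 203212800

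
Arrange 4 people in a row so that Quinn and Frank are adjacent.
Treat as block: (4-1)! × 2! = 6 × 2 = 12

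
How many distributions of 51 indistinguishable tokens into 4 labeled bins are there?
C(51+4-1, 4-1) = C(54, 3) = 24804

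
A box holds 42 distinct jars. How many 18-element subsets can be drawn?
C(42,18) = 42!/(18!×24!) = 353697121050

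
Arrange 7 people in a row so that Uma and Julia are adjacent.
Treat as block: (7-1)! × 2! = 720 × 2 = 1440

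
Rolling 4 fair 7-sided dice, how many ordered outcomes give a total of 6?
Coefficient of x^6 in (x + x² + ... + x^7)^4. By inclusion-exclusion on dice exceeding 7: Σ_j (-1)^j C(4,j)·C(6-1-7j, 3) = C(4,0)·C(5,3) = 1·10 = 10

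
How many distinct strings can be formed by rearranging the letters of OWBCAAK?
7! / (1! × 1! × 2! × 1! × 1! × 1!) = 2520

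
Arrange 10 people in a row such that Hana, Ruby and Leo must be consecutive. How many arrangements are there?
Treat the 3 as one block: (10-3+1)! × 3! = 40320 × 6 = 241920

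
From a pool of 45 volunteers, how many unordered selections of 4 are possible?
C(45,4) = 45!/(4!×41!) = 148995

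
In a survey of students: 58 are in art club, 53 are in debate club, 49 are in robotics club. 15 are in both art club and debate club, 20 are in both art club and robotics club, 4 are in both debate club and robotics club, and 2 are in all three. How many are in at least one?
|A∪B∪C| = 58+53+49-15-20-4+2 = 123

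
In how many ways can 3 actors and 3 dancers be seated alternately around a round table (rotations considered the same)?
Fix one of the actors: (3-1)! ways for the remaining actors, × 3! ways for the dancers = 2 × 6 = 12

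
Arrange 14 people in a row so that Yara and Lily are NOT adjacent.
Total - adjacent = 14! - (14-1)!×2 = 87178291200 - 12454041600 = 74724249600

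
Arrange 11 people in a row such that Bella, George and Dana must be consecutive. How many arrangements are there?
Treat the 3 as one block: (11-3+1)! × 3! = 362880 × 6 = 2177280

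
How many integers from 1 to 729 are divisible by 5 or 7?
⌊729/5⌋ + ⌊729/7⌋ - ⌊729/35⌋ = 145 + 104 - 20 = 229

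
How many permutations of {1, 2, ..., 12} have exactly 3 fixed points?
Choose the 3 fixed points C(12,3) = 220, derange the rest: !9 = Σ_{j=0}^{9} (-1)^j·9!/j! = 362880 - 362880 + 181440 - 60480 + 15120 - 3024 + 504 - 72 + 9 - 1 = 133496. Product = 220 × 133496 = 29369120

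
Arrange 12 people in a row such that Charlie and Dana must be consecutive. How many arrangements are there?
Treat the 2 as one block: (12-2+1)! × 2! = 39916800 × 2 = 79833600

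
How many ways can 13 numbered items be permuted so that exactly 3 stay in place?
Choose the 3 fixed points C(13,3) = 286, derange the rest: !10 = Σ_{j=0}^{10} (-1)^j·10!/j! = 3628800 - 3628800 + 1814400 - 604800 + 151200 - 30240 + 5040 - 720 + 90 - 10 + 1 = 1334961. Product = 286 × 1334961 = 381798846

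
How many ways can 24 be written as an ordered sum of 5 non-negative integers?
C(24+5-1, 5-1) = C(28, 4) = 20475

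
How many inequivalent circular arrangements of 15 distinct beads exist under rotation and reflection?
(15-1)!/2 = 87178291200/2 = 43589145600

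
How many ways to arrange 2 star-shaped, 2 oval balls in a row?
4! / (2! × 2!) = 6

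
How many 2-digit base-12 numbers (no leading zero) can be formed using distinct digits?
First digit: 11 choices (nonzero). Then descending: 11 × 11 = 121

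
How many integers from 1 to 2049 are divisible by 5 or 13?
⌊2049/5⌋ + ⌊2049/13⌋ - ⌊2049/65⌋ = 409 + 157 - 31 = 535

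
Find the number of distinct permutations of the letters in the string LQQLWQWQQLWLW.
13! / (5! × 4! × 4!) = 90090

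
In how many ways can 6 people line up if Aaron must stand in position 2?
Fix one position: (6-1)! = 120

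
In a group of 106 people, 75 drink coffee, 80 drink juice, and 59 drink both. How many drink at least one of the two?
|A∪B| = |A| + |B| - |A∩B| = 75 + 80 - 59 = 96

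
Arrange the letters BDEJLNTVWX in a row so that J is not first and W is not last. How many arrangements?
By inclusion-exclusion: 10! - 2×(10-1)! + (10-2)! = 3628800 - 725760 + 40320 = 2943360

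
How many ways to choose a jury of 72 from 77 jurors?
C(77,72) = 77!/(72!×5!) = 19757815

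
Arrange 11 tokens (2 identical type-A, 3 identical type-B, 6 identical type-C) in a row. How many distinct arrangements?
11! / (2! × 3! × 6!) = 4620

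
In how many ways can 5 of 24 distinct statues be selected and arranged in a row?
P(24,5) = 24!/(24-5)! = 5100480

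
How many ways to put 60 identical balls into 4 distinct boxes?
C(60+4-1, 4-1) = C(63, 3) = 39711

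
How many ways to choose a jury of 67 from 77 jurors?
C(77,67) = 77!/(67!×10!) = 1096993404430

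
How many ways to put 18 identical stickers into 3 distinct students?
C(18+3-1, 3-1) = C(20, 2) = 190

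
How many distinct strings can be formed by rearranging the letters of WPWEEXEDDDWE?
12! / (1! × 1! × 3! × 4! × 3!) = 554400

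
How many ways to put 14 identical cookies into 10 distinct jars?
C(14+10-1, 10-1) = C(23, 9) = 817190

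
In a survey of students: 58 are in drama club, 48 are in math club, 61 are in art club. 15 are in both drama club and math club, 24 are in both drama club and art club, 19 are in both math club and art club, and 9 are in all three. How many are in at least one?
|A∪B∪C| = 58+48+61-15-24-19+9 = 118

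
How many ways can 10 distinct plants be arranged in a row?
10! = 3628800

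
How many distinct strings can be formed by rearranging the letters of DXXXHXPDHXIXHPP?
15! / (6! × 1! × 3! × 3! × 2!) = 25225200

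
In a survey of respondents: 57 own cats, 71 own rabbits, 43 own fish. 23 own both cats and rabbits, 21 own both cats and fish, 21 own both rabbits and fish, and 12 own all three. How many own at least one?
|A∪B∪C| = 57+71+43-23-21-21+12 = 118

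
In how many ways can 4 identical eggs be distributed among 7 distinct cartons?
C(4+7-1, 7-1) = C(10, 6) = 210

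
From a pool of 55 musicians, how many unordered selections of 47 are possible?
C(55,47) = 55!/(47!×8!) = 1217566350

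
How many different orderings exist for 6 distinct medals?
6! = 720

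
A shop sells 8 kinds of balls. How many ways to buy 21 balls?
C(21+8-1, 8-1) = C(28, 7) = 1184040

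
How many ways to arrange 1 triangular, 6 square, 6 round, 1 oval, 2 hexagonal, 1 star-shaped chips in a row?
17! / (1! × 6! × 6! × 1! × 2! × 1!) = 343062720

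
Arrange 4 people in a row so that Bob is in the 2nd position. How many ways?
Fix one position: (4-1)! = 6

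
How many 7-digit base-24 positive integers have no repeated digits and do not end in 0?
Last digit: 23 nonzero choices. First digit: 22 (nonzero, ≠last). Middle 5: P(22,5) = 3160080. Total = 1599000480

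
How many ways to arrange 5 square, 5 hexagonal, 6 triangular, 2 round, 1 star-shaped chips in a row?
19! / (5! × 5! × 6! × 2! × 1!) = 5866372512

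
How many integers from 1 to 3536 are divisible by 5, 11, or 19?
⌊3536/5⌋+⌊3536/11⌋+⌊3536/19⌋ - ⌊3536/55⌋-⌊3536/95⌋-⌊3536/209⌋ + ⌊3536/1045⌋ = 707+321+186 - 64-37-16 + 3 = 1100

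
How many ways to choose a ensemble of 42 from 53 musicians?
C(53,42) = 53!/(42!×11!) = 76223753060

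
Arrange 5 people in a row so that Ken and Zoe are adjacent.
Treat as block: (5-1)! × 2! = 24 × 2 = 48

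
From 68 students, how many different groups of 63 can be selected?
C(68,63) = 68!/(63!×5!) = 10424128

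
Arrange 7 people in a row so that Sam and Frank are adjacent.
Treat as block: (7-1)! × 2! = 720 × 2 = 1440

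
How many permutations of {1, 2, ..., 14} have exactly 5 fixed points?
Choose the 5 fixed points C(14,5) = 2002, derange the rest: !9 = Σ_{j=0}^{9} (-1)^j·9!/j! = 362880 - 362880 + 181440 - 60480 + 15120 - 3024 + 504 - 72 + 9 - 1 = 133496. Product = 2002 × 133496 = 267258992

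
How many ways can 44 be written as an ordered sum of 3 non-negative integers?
C(44+3-1, 3-1) = C(46, 2) = 1035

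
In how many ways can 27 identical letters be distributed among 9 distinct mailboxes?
C(27+9-1, 9-1) = C(35, 8) = 23535820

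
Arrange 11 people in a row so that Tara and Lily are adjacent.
Treat as block: (11-1)! × 2! = 3628800 × 2 = 7257600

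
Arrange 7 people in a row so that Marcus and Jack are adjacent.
Treat as block: (7-1)! × 2! = 720 × 2 = 1440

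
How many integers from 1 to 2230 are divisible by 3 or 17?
⌊2230/3⌋ + ⌊2230/17⌋ - ⌊2230/51⌋ = 743 + 131 - 43 = 831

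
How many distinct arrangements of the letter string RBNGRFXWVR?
10! / (1! × 1! × 1! × 1! × 1! × 3! × 1! × 1!) = 604800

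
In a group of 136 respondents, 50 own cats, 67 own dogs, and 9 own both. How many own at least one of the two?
|A∪B| = |A| + |B| - |A∩B| = 50 + 67 - 9 = 108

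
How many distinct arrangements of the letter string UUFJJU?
6! / (2! × 1! × 3!) = 60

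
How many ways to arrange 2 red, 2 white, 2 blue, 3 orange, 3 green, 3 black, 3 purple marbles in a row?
18! / (2! × 2! × 2! × 3! × 3! × 3! × 3!) = 617512896000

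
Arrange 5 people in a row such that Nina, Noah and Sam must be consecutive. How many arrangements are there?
Treat the 3 as one block: (5-3+1)! × 3! = 6 × 6 = 36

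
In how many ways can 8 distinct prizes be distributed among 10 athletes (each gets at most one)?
P(10,8) = 10!/(10-8)! = 1814400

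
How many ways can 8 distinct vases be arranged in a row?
8! = 40320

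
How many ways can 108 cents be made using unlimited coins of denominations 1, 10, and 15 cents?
Coefficient of x^108 in 1/(1-x^1) · 1/(1-x^10) · 1/(1-x^15). Case on j = number of 15-cent coins (j = 0..7); remainder r = 108 - 15j is made from {1,10} in ⌊r/10⌋+1 ways. r = 108, 93, 78, 63, 48, 33, 18, 3 → 11 + 10 + 8 + 7 + 5 + 4 + 2 + 1 = 48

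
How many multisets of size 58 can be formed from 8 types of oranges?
C(58+8-1, 8-1) = C(65, 7) = 696190560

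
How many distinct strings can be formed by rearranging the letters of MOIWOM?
6! / (2! × 1! × 2! × 1!) = 180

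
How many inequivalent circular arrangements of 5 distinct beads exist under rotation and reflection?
(5-1)!/2 = 24/2 = 12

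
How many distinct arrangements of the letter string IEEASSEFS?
9! / (1! × 1! × 3! × 3! × 1!) = 10080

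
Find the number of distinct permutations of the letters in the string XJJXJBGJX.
9! / (1! × 3! × 1! × 4!) = 2520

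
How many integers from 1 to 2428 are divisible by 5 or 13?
⌊2428/5⌋ + ⌊2428/13⌋ - ⌊2428/65⌋ = 485 + 186 - 37 = 634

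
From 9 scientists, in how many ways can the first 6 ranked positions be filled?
P(9,6) = 9!/(9-6)! = 60480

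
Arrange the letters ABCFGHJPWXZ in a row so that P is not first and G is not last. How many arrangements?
By inclusion-exclusion: 11! - 2×(11-1)! + (11-2)! = 39916800 - 7257600 + 362880 = 33022080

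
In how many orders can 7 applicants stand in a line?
7! = 5040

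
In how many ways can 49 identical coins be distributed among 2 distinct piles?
C(49+2-1, 2-1) = C(50, 1) = 50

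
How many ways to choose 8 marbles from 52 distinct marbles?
C(52,8) = 52!/(8!×44!) = 752538150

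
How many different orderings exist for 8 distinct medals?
8! = 40320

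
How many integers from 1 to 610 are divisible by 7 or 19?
⌊610/7⌋ + ⌊610/19⌋ - ⌊610/133⌋ = 87 + 32 - 4 = 115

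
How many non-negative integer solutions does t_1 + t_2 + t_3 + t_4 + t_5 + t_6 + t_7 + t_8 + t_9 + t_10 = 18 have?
C(18+10-1, 10-1) = C(27, 9) = 4686825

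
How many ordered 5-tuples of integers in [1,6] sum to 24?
Coefficient of x^24 in (x + x² + ... + x^6)^5. By inclusion-exclusion on dice exceeding 6: Σ_j (-1)^j C(5,j)·C(24-1-6j, 4) = C(5,0)·C(23,4) - C(5,1)·C(17,4) + C(5,2)·C(11,4) - C(5,3)·C(5,4) = 1·8855 - 5·2380 + 10·330 - 10·5 = 205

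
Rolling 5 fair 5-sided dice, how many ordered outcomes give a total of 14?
Coefficient of x^14 in (x + x² + ... + x^5)^5. By inclusion-exclusion on dice exceeding 5: Σ_j (-1)^j C(5,j)·C(14-1-5j, 4) = C(5,0)·C(13,4) - C(5,1)·C(8,4) = 1·715 - 5·70 = 365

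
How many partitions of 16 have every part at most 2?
Let r_j(i) = number of partitions of i into parts ≤ j, for i = 0..16. r_1(i) = 1 for all i; r_j(i) = r_{j-1}(i) + r_j(i-j). Rows j = 2..2: ≤2: 1 1 2 2 3 3 4 4 5 5 6 6 7 7 8 8 9. r_2(16) = 9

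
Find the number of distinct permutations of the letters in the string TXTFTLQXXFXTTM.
14! / (1! × 4! × 1! × 2! × 5! × 1!) = 15135120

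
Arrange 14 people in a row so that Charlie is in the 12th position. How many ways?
Fix one position: (14-1)! = 6227020800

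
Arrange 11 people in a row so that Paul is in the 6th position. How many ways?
Fix one position: (11-1)! = 3628800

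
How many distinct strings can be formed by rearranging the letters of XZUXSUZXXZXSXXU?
15! / (3! × 7! × 2! × 3!) = 3603600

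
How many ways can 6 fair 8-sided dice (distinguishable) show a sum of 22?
Coefficient of x^22 in (x + x² + ... + x^8)^6. By inclusion-exclusion on dice exceeding 8: Σ_j (-1)^j C(6,j)·C(22-1-8j, 5) = C(6,0)·C(21,5) - C(6,1)·C(13,5) + C(6,2)·C(5,5) = 1·20349 - 6·1287 + 15·1 = 12642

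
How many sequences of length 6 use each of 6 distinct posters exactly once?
6! = 720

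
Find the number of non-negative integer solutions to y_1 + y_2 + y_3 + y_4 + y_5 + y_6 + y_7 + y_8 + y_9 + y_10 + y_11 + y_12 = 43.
C(43+12-1, 12-1) = C(54, 11) = 95722852680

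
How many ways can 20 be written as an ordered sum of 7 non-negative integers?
C(20+7-1, 7-1) = C(26, 6) = 230230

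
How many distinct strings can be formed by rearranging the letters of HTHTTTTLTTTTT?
13! / (2! × 1! × 10!) = 858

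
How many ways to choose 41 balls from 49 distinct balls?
C(49,41) = 49!/(41!×8!) = 450978066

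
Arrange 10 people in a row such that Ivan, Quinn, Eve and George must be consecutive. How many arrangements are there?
Treat the 4 as one block: (10-4+1)! × 4! = 5040 × 24 = 120960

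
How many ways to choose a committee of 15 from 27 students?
C(27,15) = 27!/(15!×12!) = 17383860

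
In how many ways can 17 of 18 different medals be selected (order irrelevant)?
C(18,17) = 18!/(17!×1!) = 18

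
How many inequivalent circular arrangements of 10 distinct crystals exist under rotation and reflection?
(10-1)!/2 = 362880/2 = 181440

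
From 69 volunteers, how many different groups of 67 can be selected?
C(69,67) = 69!/(67!×2!) = 2346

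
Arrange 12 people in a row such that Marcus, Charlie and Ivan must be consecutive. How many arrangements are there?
Treat the 3 as one block: (12-3+1)! × 3! = 3628800 × 6 = 21772800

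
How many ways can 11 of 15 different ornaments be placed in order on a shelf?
P(15,11) = 15!/(15-11)! = 54486432000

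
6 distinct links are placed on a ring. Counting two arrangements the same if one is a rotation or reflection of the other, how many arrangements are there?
(6-1)!/2 = 120/2 = 60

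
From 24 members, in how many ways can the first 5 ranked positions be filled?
P(24,5) = 24!/(24-5)! = 5100480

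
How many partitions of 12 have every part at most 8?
Let r_j(i) = number of partitions of i into parts ≤ j, for i = 0..12. r_1(i) = 1 for all i; r_j(i) = r_{j-1}(i) + r_j(i-j). Rows j = 2..8: ≤2: 1 1 2 2 3 3 4 4 5 5 6 6 7; ≤3: 1 1 2 3 4 5 7 8 10 12 14 16 19; ≤4: 1 1 2 3 5 6 9 11 15 18 23 27 34; ≤5: 1 1 2 3 5 7 10 13 18 23 30 37 47; ≤6: 1 1 2 3 5 7 11 14 20 26 35 44 58; ≤7: 1 1 2 3 5 7 11 15 21 28 38 49 65; ≤8: 1 1 2 3 5 7 11 15 22 29 40 52 70. r_8(12) = 70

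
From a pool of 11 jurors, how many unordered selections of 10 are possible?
C(11,10) = 11!/(10!×1!) = 11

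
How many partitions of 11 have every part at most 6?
Let r_j(i) = number of partitions of i into parts ≤ j, for i = 0..11. r_1(i) = 1 for all i; r_j(i) = r_{j-1}(i) + r_j(i-j). Rows j = 2..6: ≤2: 1 1 2 2 3 3 4 4 5 5 6 6; ≤3: 1 1 2 3 4 5 7 8 10 12 14 16; ≤4: 1 1 2 3 5 6 9 11 15 18 23 27; ≤5: 1 1 2 3 5 7 10 13 18 23 30 37; ≤6: 1 1 2 3 5 7 11 14 20 26 35 44. r_6(11) = 44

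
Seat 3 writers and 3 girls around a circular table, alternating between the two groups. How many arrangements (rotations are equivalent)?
Fix one of the writers: (3-1)! ways for the remaining writers, × 3! ways for the girls = 2 × 6 = 12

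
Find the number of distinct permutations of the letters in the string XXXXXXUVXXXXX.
13! / (1! × 11! × 1!) = 156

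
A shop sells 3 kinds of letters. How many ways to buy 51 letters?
C(51+3-1, 3-1) = C(53, 2) = 1378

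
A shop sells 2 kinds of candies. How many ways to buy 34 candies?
C(34+2-1, 2-1) = C(35, 1) = 35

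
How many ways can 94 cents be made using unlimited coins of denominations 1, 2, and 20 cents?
Coefficient of x^94 in 1/(1-x^1) · 1/(1-x^2) · 1/(1-x^20). Case on j = number of 20-cent coins (j = 0..4); remainder r = 94 - 20j is made from {1,2} in ⌊r/2⌋+1 ways. r = 94, 74, 54, 34, 14 → 48 + 38 + 28 + 18 + 8 = 140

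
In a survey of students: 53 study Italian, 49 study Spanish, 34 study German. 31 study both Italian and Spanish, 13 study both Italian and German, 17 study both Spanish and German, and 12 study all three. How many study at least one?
|A∪B∪C| = 53+49+34-31-13-17+12 = 87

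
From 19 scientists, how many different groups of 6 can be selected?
C(19,6) = 19!/(6!×13!) = 27132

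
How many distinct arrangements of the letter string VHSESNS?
7! / (1! × 1! × 3! × 1! × 1!) = 840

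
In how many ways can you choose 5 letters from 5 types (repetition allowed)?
C(5+5-1, 5-1) = C(9, 4) = 126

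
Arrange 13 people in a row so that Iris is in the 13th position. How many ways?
Fix one position: (13-1)! = 479001600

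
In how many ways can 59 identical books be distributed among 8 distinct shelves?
C(59+8-1, 8-1) = C(66, 7) = 778789440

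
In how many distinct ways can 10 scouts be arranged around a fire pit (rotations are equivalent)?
Circular: fix one position, arrange the rest. (10-1)! = 362880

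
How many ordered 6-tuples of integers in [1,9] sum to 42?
Coefficient of x^42 in (x + x² + ... + x^9)^6. By inclusion-exclusion on dice exceeding 9: Σ_j (-1)^j C(6,j)·C(42-1-9j, 5) = C(6,0)·C(41,5) - C(6,1)·C(32,5) + C(6,2)·C(23,5) - C(6,3)·C(14,5) + C(6,4)·C(5,5) = 1·749398 - 6·201376 + 15·33649 - 20·2002 + 15·1 = 5852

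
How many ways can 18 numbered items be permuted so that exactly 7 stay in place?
Choose the 7 fixed points C(18,7) = 31824, derange the rest: !11 = Σ_{j=0}^{11} (-1)^j·11!/j! = 39916800 - 39916800 + 19958400 - 6652800 + 1663200 - 332640 + 55440 - 7920 + 990 - 110 + 11 - 1 = 14684570. Product = 31824 × 14684570 = 467321755680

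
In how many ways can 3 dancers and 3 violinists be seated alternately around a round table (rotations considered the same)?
Fix one of the dancers: (3-1)! ways for the remaining dancers, × 3! ways for the violinists = 2 × 6 = 12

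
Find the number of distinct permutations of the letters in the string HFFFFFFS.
8! / (1! × 6! × 1!) = 56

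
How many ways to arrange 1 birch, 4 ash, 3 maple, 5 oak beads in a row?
13! / (1! × 4! × 3! × 5!) = 360360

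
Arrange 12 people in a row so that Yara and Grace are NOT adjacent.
Total - adjacent = 12! - (12-1)!×2 = 479001600 - 79833600 = 399168000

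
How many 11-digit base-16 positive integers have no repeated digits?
First digit: 15 choices (nonzero). Then descending: 15 × 15 × 14 × 13 × 12 × 11 × 10 × 9 × 8 × 7 × 6 = 163459296000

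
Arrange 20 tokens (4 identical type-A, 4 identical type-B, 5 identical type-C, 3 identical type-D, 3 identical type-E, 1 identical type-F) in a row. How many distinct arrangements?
20! / (4! × 4! × 5! × 3! × 3! × 1!) = 977728752000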